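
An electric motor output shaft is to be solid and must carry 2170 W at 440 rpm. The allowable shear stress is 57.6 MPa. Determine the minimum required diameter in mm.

16.1 mm

ω = 2π·440/60 = 46.08 rad/s, so T = P/ω = 2170 / 46.08 = 47.10 N·m.
For a solid shaft τ_max = 16T/(πd³), so d = (16T/(π τ_allow))^(1/3) = (16·47.10/(π·5.76×10^7))^(1/3) = 0.01609 m.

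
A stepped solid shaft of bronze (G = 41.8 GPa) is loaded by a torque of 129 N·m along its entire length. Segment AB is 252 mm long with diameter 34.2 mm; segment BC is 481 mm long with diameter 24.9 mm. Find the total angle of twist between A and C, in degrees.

2.59°

J_AB = π(0.0342)⁴/32 = 1.34×10^-7 m⁴; J_BC = π(0.0249)⁴/32 = 3.77×10^-8 m⁴.
θ = (T/G)·Σ L_i/J_i = (129.0/41.8×10⁹)·(0.252/1.34×10^-7 + 0.481/3.77×10^-8) = 0.04512 rad.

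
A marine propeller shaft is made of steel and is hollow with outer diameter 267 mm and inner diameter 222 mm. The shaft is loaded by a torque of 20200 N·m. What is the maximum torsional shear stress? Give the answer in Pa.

1.04e7 Pa

J = π(d_o⁴ − d_i⁴)/32 = π(0.267⁴ − 0.222⁴)/32 = 2.605×10^-4 m⁴.
τ_max = T·r/J = 20200 × 0.134 / 2.605×10^-4 = 1.035×10^7 Pa.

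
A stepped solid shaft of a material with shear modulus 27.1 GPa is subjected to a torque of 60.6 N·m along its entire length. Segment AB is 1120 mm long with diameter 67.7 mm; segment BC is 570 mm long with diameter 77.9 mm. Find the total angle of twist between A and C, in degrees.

0.0898°

J_AB = π(0.0677)⁴/32 = 2.06×10^-6 m⁴; J_BC = π(0.0779)⁴/32 = 3.62×10^-6 m⁴.
θ = (T/G)·Σ L_i/J_i = (60.60/27.1×10⁹)·(1.12/2.06×10^-6 + 0.570/3.62×10^-6) = 1.567×10^-3 rad.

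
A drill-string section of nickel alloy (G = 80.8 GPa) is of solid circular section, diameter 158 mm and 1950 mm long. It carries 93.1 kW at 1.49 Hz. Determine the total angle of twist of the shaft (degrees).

0.225°

ω = 2π·1.49 = 9.362 rad/s, so T = P/ω = 93.1×10³ / 9.362 = 9945 N·m.
J = πd⁴/32 = π(0.158)⁴/32 = 6.118×10^-5 m⁴.
θ = T·L/(G·J) = 9945 × 1.95 / (80.8×10⁹ × 6.118×10^-5) = 3.923×10^-3 rad.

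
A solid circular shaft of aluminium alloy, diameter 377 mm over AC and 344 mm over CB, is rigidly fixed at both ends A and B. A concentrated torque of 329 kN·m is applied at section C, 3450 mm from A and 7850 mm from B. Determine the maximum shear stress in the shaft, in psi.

3480 psi

Compatibility: T_A·a/J_AC = T_B·b/J_CB with T_A + T_B = T₀.
J_AC = 1.98×10^-3 m⁴, J_CB = 1.37×10^-3 m⁴, so T_A = T₀·(J_AC/a)/((J_AC/a)+(J_CB/b)) = 252200 N·m, T_B = 76830 N·m.
τ in each portion: τ_AC = 2.40×10^7 Pa, τ_CB = 9.61×10^6 Pa; maximum is in AC.
τ_max = T_AC·r/J = 252200·0.189/1.98×10^-3 = 2.397×10^7 Pa.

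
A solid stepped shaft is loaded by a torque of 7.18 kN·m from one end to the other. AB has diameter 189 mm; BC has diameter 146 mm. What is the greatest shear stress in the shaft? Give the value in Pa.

Under the same torque, τ_max = 16T/(πd³) is largest where d is smallest — segment BC (d = 146 mm).
τ_max = 16·7180/(π·(0.146)³) = 1.175×10^7 Pa.

1.17e7 Pa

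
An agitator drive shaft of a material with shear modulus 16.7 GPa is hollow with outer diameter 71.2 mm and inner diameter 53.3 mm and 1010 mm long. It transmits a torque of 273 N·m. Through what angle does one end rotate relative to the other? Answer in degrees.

0.547°

J = π(d_o⁴ − d_i⁴)/32 = π(0.0712⁴ − 0.0533⁴)/32 = 1.731×10^-6 m⁴.
θ = T·L/(G·J) = 273.0 × 1.01 / (16.7×10⁹ × 1.731×10^-6) = 9.540×10^-3 rad.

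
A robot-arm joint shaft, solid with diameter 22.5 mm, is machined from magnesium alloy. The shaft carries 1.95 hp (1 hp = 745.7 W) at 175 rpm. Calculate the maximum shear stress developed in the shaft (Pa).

ω = 2π·175/60 = 18.33 rad/s, so T = P/ω = 1.95×745.7 / 18.33 = 79.35 N·m.
J = πd⁴/32 = π(0.0225)⁴/32 = 2.516×10^-8 m⁴.
τ_max = T·r/J = 79.35 × 0.0112 / 2.516×10^-8 = 3.548×10^7 Pa.

3.55e7 Pa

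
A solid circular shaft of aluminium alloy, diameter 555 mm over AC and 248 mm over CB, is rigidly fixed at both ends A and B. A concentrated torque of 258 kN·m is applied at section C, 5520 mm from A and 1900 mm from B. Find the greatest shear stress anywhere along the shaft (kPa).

Compatibility: T_A·a/J_AC = T_B·b/J_CB with T_A + T_B = T₀.
J_AC = 9.31×10^-3 m⁴, J_CB = 3.71×10^-4 m⁴, so T_A = T₀·(J_AC/a)/((J_AC/a)+(J_CB/b)) = 231200 N·m, T_B = 26780 N·m.
τ in each portion: τ_AC = 6.89×10^6 Pa, τ_CB = 8.94×10^6 Pa; maximum is in CB.
τ_max = T_CB·r/J = 26780·0.124/3.71×10^-4 = 8.942×10^6 Pa.

8940 kPa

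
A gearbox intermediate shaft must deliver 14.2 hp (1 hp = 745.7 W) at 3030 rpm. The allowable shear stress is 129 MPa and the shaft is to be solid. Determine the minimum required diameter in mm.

11.0 mm

ω = 2π·3030/60 = 317.3 rad/s, so T = P/ω = 14.2×745.7 / 317.3 = 33.37 N·m.
For a solid shaft τ_max = 16T/(πd³), so d = (16T/(π τ_allow))^(1/3) = (16·33.37/(π·1.29×10^8))^(1/3) = 0.01096 m.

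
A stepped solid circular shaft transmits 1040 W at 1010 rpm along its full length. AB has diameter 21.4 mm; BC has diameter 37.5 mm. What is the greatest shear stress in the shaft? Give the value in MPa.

ω = 2π·1010/60 = 105.8 rad/s, so T = P/ω = 1040 / 105.8 = 9.833 N·m.
Under the same torque, τ_max = 16T/(πd³) is largest where d is smallest — segment AB (d = 21.4 mm).
τ_max = 16·9.833/(π·(0.0214)³) = 5.110×10^6 Pa.

5.11 MPa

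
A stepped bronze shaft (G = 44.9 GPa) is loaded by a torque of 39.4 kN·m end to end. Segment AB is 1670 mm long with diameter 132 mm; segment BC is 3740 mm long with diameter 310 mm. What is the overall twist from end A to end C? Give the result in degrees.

3.02°

J_AB = π(0.132)⁴/32 = 2.98×10^-5 m⁴; J_BC = π(0.310)⁴/32 = 9.07×10^-4 m⁴.
θ = (T/G)·Σ L_i/J_i = (39400/44.9×10⁹)·(1.67/2.98×10^-5 + 3.74/9.07×10^-4) = 0.05279 rad.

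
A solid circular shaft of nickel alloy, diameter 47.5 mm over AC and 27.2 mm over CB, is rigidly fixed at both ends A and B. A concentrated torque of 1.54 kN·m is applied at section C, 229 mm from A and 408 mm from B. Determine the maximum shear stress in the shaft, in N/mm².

69.0 N/mm²

Compatibility: T_A·a/J_AC = T_B·b/J_CB with T_A + T_B = T₀.
J_AC = 5.00×10^-7 m⁴, J_CB = 5.37×10^-8 m⁴, so T_A = T₀·(J_AC/a)/((J_AC/a)+(J_CB/b)) = 1452 N·m, T_B = 87.65 N·m.
τ in each portion: τ_AC = 6.90×10^7 Pa, τ_CB = 2.22×10^7 Pa; maximum is in AC.
τ_max = T_AC·r/J = 1452·0.0238/5.00×10^-7 = 6.902×10^7 Pa.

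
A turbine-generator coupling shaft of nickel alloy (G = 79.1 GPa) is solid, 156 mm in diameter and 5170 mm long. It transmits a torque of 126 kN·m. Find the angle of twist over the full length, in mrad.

J = πd⁴/32 = π(0.156)⁴/32 = 5.814×10^-5 m⁴.
θ = T·L/(G·J) = 126000 × 5.17 / (79.1×10⁹ × 5.814×10^-5) = 0.1416 rad.

142 mrad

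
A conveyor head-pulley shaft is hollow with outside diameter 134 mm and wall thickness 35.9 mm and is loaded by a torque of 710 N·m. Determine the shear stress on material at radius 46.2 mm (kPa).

J = π(d_o⁴ − d_i⁴)/32 = π(0.134⁴ − 0.0622⁴)/32 = 3.018×10^-5 m⁴.
Shear stress varies linearly with radius: τ = T·r/J = 710.0 × 0.0462 / 3.018×10^-5 = 1.087×10^6 Pa.

1090 kPa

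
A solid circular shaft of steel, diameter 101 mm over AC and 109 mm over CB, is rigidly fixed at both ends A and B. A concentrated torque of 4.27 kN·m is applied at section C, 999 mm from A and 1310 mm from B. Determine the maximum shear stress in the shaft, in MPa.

10.4 MPa

Compatibility: T_A·a/J_AC = T_B·b/J_CB with T_A + T_B = T₀.
J_AC = 1.02×10^-5 m⁴, J_CB = 1.39×10^-5 m⁴, so T_A = T₀·(J_AC/a)/((J_AC/a)+(J_CB/b)) = 2099 N·m, T_B = 2171 N·m.
τ in each portion: τ_AC = 1.04×10^7 Pa, τ_CB = 8.54×10^6 Pa; maximum is in AC.
τ_max = T_AC·r/J = 2099·0.0505/1.02×10^-5 = 1.037×10^7 Pa.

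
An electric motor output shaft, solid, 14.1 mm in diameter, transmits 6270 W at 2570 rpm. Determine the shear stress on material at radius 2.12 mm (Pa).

1.27e7 Pa

ω = 2π·2570/60 = 269.1 rad/s, so T = P/ω = 6270 / 269.1 = 23.30 N·m.
J = πd⁴/32 = π(0.0141)⁴/32 = 3.880×10^-9 m⁴.
Shear stress varies linearly with radius: τ = T·r/J = 23.30 × 0.00212 / 3.880×10^-9 = 1.273×10^7 Pa.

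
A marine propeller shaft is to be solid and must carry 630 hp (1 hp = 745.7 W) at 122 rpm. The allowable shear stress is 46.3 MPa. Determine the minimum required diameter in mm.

ω = 2π·122/60 = 12.78 rad/s, so T = P/ω = 630×745.7 / 12.78 = 36770 N·m.
For a solid shaft τ_max = 16T/(πd³), so d = (16T/(π τ_allow))^(1/3) = (16·36770/(π·4.63×10^7))^(1/3) = 0.1593 m.

159 mm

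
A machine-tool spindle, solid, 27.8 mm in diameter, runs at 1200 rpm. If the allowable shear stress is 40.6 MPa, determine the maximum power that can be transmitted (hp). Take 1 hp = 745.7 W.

J = πd⁴/32 = π(0.0278)⁴/32 = 5.864×10^-8 m⁴.
T_max = τ_allow·J/r = 4.06×10^7 × 5.864×10^-8 / 0.0139 = 171.3 N·m.
ω = 2π·1200/60 = 125.7 rad/s, so P_max = T_max·ω = 2.152×10^4 W.

28.9 hp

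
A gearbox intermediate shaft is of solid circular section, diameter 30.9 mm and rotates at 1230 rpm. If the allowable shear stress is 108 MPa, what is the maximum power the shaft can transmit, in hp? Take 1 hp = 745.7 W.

J = πd⁴/32 = π(0.0309)⁴/32 = 8.950×10^-8 m⁴.
T_max = τ_allow·J/r = 1.08×10^8 × 8.950×10^-8 / 0.0154 = 625.6 N·m.
ω = 2π·1230/60 = 128.8 rad/s, so P_max = T_max·ω = 8.059×10^4 W.

108 hp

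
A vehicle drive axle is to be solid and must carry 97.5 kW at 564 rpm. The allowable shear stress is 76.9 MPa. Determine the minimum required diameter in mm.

47.8 mm

ω = 2π·564/60 = 59.06 rad/s, so T = P/ω = 97.5×10³ / 59.06 = 1651 N·m.
For a solid shaft τ_max = 16T/(πd³), so d = (16T/(π τ_allow))^(1/3) = (16·1651/(π·7.69×10^7))^(1/3) = 0.04782 m.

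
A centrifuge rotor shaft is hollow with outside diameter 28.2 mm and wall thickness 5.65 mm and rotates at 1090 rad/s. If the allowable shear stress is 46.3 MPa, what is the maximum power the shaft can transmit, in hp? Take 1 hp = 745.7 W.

260 hp

J = π(d_o⁴ − d_i⁴)/32 = π(0.0282⁴ − 0.0169⁴)/32 = 5.408×10^-8 m⁴.
T_max = τ_allow·J/r = 4.63×10^7 × 5.408×10^-8 / 0.0141 = 177.6 N·m.
ω = 1090 rad/s, so P_max = T_max·ω = 1.936×10^5 W.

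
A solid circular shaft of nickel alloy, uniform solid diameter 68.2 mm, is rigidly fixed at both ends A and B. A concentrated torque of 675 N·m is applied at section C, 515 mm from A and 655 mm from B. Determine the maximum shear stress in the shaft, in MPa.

With uniform GJ and both ends fixed, compatibility θ_AC = θ_CB gives T_A·a = T_B·b, together with T_A + T_B = T₀.
T_A = T₀·b/(a+b) = 675.0·655/1170 = 377.9 N·m; T_B = 297.1 N·m.
τ in each portion: τ_AC = 6.07×10^6 Pa, τ_CB = 4.77×10^6 Pa; maximum is in AC.
τ_max = T_AC·r/J = 377.9·0.0341/2.12×10^-6 = 6.067×10^6 Pa.

6.07 MPa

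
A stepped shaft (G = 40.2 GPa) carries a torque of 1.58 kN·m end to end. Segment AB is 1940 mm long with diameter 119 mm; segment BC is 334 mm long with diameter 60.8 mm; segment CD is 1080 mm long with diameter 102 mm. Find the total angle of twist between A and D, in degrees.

J_AB = π(0.119)⁴/32 = 1.97×10^-5 m⁴; J_BC = π(0.0608)⁴/32 = 1.34×10^-6 m⁴; J_CD = π(0.102)⁴/32 = 1.06×10^-5 m⁴.
θ = (T/G)·Σ L_i/J_i = (1580/40.2×10⁹)·(1.94/1.97×10^-5 + 0.334/1.34×10^-6 + 1.08/1.06×10^-5) = 0.01765 rad.

1.01°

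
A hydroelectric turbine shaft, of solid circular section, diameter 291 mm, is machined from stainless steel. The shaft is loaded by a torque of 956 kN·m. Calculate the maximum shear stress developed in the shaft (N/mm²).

198 N/mm²

J = πd⁴/32 = π(0.291)⁴/32 = 7.040×10^-4 m⁴.
τ_max = T·r/J = 956000 × 0.145 / 7.040×10^-4 = 1.976×10^8 Pa.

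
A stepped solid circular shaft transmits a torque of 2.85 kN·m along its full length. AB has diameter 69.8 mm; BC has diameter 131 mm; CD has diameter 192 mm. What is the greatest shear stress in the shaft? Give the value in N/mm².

Under the same torque, τ_max = 16T/(πd³) is largest where d is smallest — segment AB (d = 69.8 mm).
τ_max = 16·2850/(π·(0.0698)³) = 4.268×10^7 Pa.

42.7 N/mm²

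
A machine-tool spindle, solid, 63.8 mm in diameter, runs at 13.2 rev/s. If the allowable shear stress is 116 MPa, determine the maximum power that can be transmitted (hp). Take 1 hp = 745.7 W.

658 hp

J = πd⁴/32 = π(0.0638)⁴/32 = 1.627×10^-6 m⁴.
T_max = τ_allow·J/r = 1.16×10^8 × 1.627×10^-6 / 0.0319 = 5915 N·m.
ω = 2π·13.2 = 82.94 rad/s, so P_max = T_max·ω = 4.906×10^5 W.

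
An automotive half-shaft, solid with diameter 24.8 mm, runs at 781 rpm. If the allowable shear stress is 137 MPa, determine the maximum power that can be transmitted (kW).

33.6 kW

J = πd⁴/32 = π(0.0248)⁴/32 = 3.714×10^-8 m⁴.
T_max = τ_allow·J/r = 1.37×10^8 × 3.714×10^-8 / 0.0124 = 410.3 N·m.
ω = 2π·781/60 = 81.79 rad/s, so P_max = T_max·ω = 3.356×10^4 W.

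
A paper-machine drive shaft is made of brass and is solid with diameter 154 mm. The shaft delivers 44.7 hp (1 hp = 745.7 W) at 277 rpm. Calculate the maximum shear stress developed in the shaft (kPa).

ω = 2π·277/60 = 29.01 rad/s, so T = P/ω = 44.7×745.7 / 29.01 = 1149 N·m.
J = πd⁴/32 = π(0.154)⁴/32 = 5.522×10^-5 m⁴.
τ_max = T·r/J = 1149 × 0.0770 / 5.522×10^-5 = 1.602×10^6 Pa.

1600 kPa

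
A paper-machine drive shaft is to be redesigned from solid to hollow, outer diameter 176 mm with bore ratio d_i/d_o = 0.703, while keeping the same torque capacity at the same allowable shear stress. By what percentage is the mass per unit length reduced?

Equal τ_max and T ⇒ the solid shaft needs d_s³ = d_o³(1−k⁴), so d_s = 176·(1−0.703⁴)^(1/3) = 160.3 mm.
Area ratio A_h/A_s = d_o²(1−k²)/d_s² = (1−k²)/(1−k⁴)^(2/3) = 0.6096.
Mass saving = 1 − 0.6096 = 39.0 %.

39.0 %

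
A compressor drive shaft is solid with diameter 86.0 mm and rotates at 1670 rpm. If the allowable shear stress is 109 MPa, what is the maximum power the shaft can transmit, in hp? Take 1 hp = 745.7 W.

J = πd⁴/32 = π(0.0860)⁴/32 = 5.370×10^-6 m⁴.
T_max = τ_allow·J/r = 1.09×10^8 × 5.370×10^-6 / 0.0430 = 13610 N·m.
ω = 2π·1670/60 = 174.9 rad/s, so P_max = T_max·ω = 2.381×10^6 W.

3190 hp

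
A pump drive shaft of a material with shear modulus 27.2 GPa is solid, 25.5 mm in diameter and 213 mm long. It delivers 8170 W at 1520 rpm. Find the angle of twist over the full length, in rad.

0.00968 rad

ω = 2π·1520/60 = 159.2 rad/s, so T = P/ω = 8170 / 159.2 = 51.33 N·m.
J = πd⁴/32 = π(0.0255)⁴/32 = 4.151×10^-8 m⁴.
θ = T·L/(G·J) = 51.33 × 0.213 / (27.2×10⁹ × 4.151×10^-8) = 9.683×10^-3 rad.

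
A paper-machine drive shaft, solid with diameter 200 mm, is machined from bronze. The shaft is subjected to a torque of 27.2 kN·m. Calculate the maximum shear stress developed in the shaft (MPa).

17.3 MPa

J = πd⁴/32 = π(0.200)⁴/32 = 1.571×10^-4 m⁴.
τ_max = T·r/J = 27200 × 0.100 / 1.571×10^-4 = 1.732×10^7 Pa.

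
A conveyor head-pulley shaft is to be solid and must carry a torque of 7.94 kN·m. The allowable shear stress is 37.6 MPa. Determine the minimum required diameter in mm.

For a solid shaft τ_max = 16T/(πd³), so d = (16T/(π τ_allow))^(1/3) = (16·7940/(π·3.76×10^7))^(1/3) = 0.1025 m.

102 mm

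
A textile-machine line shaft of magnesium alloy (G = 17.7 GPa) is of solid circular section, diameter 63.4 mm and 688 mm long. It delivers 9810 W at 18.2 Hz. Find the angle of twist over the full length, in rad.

ω = 2π·18.2 = 114.4 rad/s, so T = P/ω = 9810 / 114.4 = 85.79 N·m.
J = πd⁴/32 = π(0.0634)⁴/32 = 1.586×10^-6 m⁴.
θ = T·L/(G·J) = 85.79 × 0.688 / (17.7×10⁹ × 1.586×10^-6) = 2.102×10^-3 rad.

0.00210 rad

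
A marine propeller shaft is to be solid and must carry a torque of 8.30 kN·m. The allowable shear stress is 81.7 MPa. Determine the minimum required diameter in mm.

For a solid shaft τ_max = 16T/(πd³), so d = (16T/(π τ_allow))^(1/3) = (16·8300/(π·8.17×10^7))^(1/3) = 0.08028 m.

80.3 mm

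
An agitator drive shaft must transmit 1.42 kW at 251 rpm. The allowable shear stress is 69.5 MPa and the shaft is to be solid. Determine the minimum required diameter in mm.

ω = 2π·251/60 = 26.28 rad/s, so T = P/ω = 1.42×10³ / 26.28 = 54.02 N·m.
For a solid shaft τ_max = 16T/(πd³), so d = (16T/(π τ_allow))^(1/3) = (16·54.02/(π·6.95×10^7))^(1/3) = 0.01582 m.

15.8 mm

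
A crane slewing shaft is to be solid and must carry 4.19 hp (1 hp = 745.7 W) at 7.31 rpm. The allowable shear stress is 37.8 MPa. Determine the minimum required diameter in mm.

81.9 mm

ω = 2π·7.31/60 = 0.7655 rad/s, so T = P/ω = 4.19×745.7 / 0.7655 = 4082 N·m.
For a solid shaft τ_max = 16T/(πd³), so d = (16T/(π τ_allow))^(1/3) = (16·4082/(π·3.78×10^7))^(1/3) = 0.08193 m.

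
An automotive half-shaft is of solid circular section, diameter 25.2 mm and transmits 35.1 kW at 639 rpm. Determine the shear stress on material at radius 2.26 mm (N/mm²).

29.9 N/mm²

ω = 2π·639/60 = 66.92 rad/s, so T = P/ω = 35.1×10³ / 66.92 = 524.5 N·m.
J = πd⁴/32 = π(0.0252)⁴/32 = 3.959×10^-8 m⁴.
Shear stress varies linearly with radius: τ = T·r/J = 524.5 × 0.00226 / 3.959×10^-8 = 2.994×10^7 Pa.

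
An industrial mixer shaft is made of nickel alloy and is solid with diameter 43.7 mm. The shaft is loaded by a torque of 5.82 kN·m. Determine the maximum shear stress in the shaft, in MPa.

355 MPa

J = πd⁴/32 = π(0.0437)⁴/32 = 3.580×10^-7 m⁴.
τ_max = T·r/J = 5820 × 0.0219 / 3.580×10^-7 = 3.552×10^8 Pa.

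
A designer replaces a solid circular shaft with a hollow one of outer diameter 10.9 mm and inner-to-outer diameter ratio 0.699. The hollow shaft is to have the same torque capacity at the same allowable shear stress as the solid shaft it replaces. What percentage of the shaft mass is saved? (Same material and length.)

Equal τ_max and T ⇒ the solid shaft needs d_s³ = d_o³(1−k⁴), so d_s = 10.9·(1−0.699⁴)^(1/3) = 9.953 mm.
Area ratio A_h/A_s = d_o²(1−k²)/d_s² = (1−k²)/(1−k⁴)^(2/3) = 0.6134.
Mass saving = 1 − 0.6134 = 38.7 %.

38.7 %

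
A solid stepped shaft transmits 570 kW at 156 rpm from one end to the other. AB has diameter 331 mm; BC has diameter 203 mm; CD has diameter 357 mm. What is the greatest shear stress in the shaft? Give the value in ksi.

3.08 ksi

ω = 2π·156/60 = 16.34 rad/s, so T = P/ω = 570×10³ / 16.34 = 34890 N·m.
Under the same torque, τ_max = 16T/(πd³) is largest where d is smallest — segment BC (d = 203 mm).
τ_max = 16·34890/(π·(0.203)³) = 2.124×10^7 Pa.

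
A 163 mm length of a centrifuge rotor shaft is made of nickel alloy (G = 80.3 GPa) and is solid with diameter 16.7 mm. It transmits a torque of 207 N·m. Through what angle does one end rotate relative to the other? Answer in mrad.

J = πd⁴/32 = π(0.0167)⁴/32 = 7.636×10^-9 m⁴.
θ = T·L/(G·J) = 207.0 × 0.163 / (80.3×10⁹ × 7.636×10^-9) = 0.05503 rad.

55.0 mrad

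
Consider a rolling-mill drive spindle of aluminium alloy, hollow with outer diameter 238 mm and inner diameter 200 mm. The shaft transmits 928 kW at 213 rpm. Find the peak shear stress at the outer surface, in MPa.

31.4 MPa

ω = 2π·213/60 = 22.31 rad/s, so T = P/ω = 928×10³ / 22.31 = 41600 N·m.
J = π(d_o⁴ − d_i⁴)/32 = π(0.238⁴ − 0.200⁴)/32 = 1.579×10^-4 m⁴.
τ_max = T·r/J = 41600 × 0.119 / 1.579×10^-4 = 3.135×10^7 Pa.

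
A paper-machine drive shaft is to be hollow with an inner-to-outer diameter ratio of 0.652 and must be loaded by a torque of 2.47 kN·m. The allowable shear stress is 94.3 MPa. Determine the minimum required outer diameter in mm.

54.6 mm

For a hollow shaft with d_i/d_o = 0.652: τ_max = 16T/(π d_o³ (1−k⁴)), so d_o = [16T/(π τ_allow (1−k⁴))]^(1/3) = [16·2470/(π·9.43×10^7·0.8193)]^(1/3) = 0.05461 m.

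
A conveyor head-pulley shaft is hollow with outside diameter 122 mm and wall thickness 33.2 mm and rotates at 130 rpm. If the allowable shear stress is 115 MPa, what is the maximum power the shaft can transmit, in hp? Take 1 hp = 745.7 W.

J = π(d_o⁴ − d_i⁴)/32 = π(0.122⁴ − 0.0556⁴)/32 = 2.081×10^-5 m⁴.
T_max = τ_allow·J/r = 1.15×10^8 × 2.081×10^-5 / 0.0610 = 39230 N·m.
ω = 2π·130/60 = 13.61 rad/s, so P_max = T_max·ω = 5.341×10^5 W.

716 hp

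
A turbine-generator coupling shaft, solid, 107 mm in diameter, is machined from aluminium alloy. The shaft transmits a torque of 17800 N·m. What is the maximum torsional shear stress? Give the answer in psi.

J = πd⁴/32 = π(0.107)⁴/32 = 1.287×10^-5 m⁴.
τ_max = T·r/J = 17800 × 0.0535 / 1.287×10^-5 = 7.400×10^7 Pa.

10700 psi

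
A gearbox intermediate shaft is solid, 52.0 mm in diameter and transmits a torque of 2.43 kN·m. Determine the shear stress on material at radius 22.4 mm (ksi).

11.0 ksi

J = πd⁴/32 = π(0.0520)⁴/32 = 7.178×10^-7 m⁴.
Shear stress varies linearly with radius: τ = T·r/J = 2430 × 0.0224 / 7.178×10^-7 = 7.583×10^7 Pa.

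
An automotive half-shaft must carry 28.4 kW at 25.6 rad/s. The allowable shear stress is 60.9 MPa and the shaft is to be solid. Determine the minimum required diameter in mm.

ω = 25.6 rad/s, so T = P/ω = 28.4×10³ / 25.60 = 1109 N·m.
For a solid shaft τ_max = 16T/(πd³), so d = (16T/(π τ_allow))^(1/3) = (16·1109/(π·6.09×10^7))^(1/3) = 0.04527 m.

45.3 mm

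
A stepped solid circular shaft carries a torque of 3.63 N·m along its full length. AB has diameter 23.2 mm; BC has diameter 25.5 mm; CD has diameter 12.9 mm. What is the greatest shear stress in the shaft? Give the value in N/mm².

Under the same torque, τ_max = 16T/(πd³) is largest where d is smallest — segment CD (d = 12.9 mm).
τ_max = 16·3.630/(π·(0.0129)³) = 8.612×10^6 Pa.

8.61 N/mm²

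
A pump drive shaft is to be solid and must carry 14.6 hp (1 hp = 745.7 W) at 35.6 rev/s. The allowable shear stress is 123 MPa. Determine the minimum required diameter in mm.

ω = 2π·35.6 = 223.7 rad/s, so T = P/ω = 14.6×745.7 / 223.7 = 48.67 N·m.
For a solid shaft τ_max = 16T/(πd³), so d = (16T/(π τ_allow))^(1/3) = (16·48.67/(π·1.23×10^8))^(1/3) = 0.01263 m.

12.6 mm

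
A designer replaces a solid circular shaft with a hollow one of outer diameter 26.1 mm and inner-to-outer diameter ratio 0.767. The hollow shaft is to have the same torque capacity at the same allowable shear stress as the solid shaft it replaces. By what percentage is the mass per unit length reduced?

45.4 %

Equal τ_max and T ⇒ the solid shaft needs d_s³ = d_o³(1−k⁴), so d_s = 26.1·(1−0.767⁴)^(1/3) = 22.65 mm.
Area ratio A_h/A_s = d_o²(1−k²)/d_s² = (1−k²)/(1−k⁴)^(2/3) = 0.5465.
Mass saving = 1 − 0.5465 = 45.4 %.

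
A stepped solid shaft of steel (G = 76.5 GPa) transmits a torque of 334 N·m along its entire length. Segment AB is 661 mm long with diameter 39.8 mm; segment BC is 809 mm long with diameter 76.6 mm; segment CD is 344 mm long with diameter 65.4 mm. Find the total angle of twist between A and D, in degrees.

J_AB = π(0.0398)⁴/32 = 2.46×10^-7 m⁴; J_BC = π(0.0766)⁴/32 = 3.38×10^-6 m⁴; J_CD = π(0.0654)⁴/32 = 1.80×10^-6 m⁴.
θ = (T/G)·Σ L_i/J_i = (334.0/76.5×10⁹)·(0.661/2.46×10^-7 + 0.809/3.38×10^-6 + 0.344/1.80×10^-6) = 0.01360 rad.

0.779°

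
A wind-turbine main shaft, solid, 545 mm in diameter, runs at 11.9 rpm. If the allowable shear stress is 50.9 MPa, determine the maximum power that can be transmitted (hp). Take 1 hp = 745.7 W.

J = πd⁴/32 = π(0.545)⁴/32 = 8.661×10^-3 m⁴.
T_max = τ_allow·J/r = 5.09×10^7 × 8.661×10^-3 / 0.273 = 1.618e6 N·m.
ω = 2π·11.9/60 = 1.246 rad/s, so P_max = T_max·ω = 2.016×10^6 W.

2700 hp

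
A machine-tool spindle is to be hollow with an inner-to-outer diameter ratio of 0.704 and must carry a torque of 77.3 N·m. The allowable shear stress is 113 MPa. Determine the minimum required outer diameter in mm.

For a hollow shaft with d_i/d_o = 0.704: τ_max = 16T/(π d_o³ (1−k⁴)), so d_o = [16T/(π τ_allow (1−k⁴))]^(1/3) = [16·77.30/(π·1.13×10^8·0.7544)]^(1/3) = 0.01665 m.

16.7 mm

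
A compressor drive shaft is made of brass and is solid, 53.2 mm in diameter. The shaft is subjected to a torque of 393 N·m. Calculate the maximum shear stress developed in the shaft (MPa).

13.3 MPa

J = πd⁴/32 = π(0.0532)⁴/32 = 7.864×10^-7 m⁴.
τ_max = T·r/J = 393.0 × 0.0266 / 7.864×10^-7 = 1.329×10^7 Pa.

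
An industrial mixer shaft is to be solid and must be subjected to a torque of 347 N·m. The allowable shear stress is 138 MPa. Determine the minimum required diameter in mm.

For a solid shaft τ_max = 16T/(πd³), so d = (16T/(π τ_allow))^(1/3) = (16·347.0/(π·1.38×10^8))^(1/3) = 0.02340 m.

23.4 mm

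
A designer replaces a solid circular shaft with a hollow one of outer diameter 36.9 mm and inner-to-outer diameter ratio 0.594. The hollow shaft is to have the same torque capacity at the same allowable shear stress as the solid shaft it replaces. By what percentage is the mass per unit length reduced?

29.3 %

Equal τ_max and T ⇒ the solid shaft needs d_s³ = d_o³(1−k⁴), so d_s = 36.9·(1−0.594⁴)^(1/3) = 35.30 mm.
Area ratio A_h/A_s = d_o²(1−k²)/d_s² = (1−k²)/(1−k⁴)^(2/3) = 0.7071.
Mass saving = 1 − 0.7071 = 29.3 %.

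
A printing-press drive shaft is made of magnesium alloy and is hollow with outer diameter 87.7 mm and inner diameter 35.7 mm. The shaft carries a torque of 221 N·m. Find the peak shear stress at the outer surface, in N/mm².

1.72 N/mm²

J = π(d_o⁴ − d_i⁴)/32 = π(0.0877⁴ − 0.0357⁴)/32 = 5.648×10^-6 m⁴.
τ_max = T·r/J = 221.0 × 0.0439 / 5.648×10^-6 = 1.716×10^6 Pa.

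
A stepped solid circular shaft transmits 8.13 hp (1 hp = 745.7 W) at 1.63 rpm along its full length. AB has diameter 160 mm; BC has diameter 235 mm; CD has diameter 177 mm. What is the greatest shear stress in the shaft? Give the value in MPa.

ω = 2π·1.63/60 = 0.1707 rad/s, so T = P/ω = 8.13×745.7 / 0.1707 = 35520 N·m.
Under the same torque, τ_max = 16T/(πd³) is largest where d is smallest — segment AB (d = 160 mm).
τ_max = 16·35520/(π·(0.160)³) = 4.416×10^7 Pa.

44.2 MPa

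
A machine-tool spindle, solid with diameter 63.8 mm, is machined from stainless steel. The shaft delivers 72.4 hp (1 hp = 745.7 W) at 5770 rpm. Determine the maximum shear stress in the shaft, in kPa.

1750 kPa

ω = 2π·5770/60 = 604.2 rad/s, so T = P/ω = 72.4×745.7 / 604.2 = 89.35 N·m.
J = πd⁴/32 = π(0.0638)⁴/32 = 1.627×10^-6 m⁴.
τ_max = T·r/J = 89.35 × 0.0319 / 1.627×10^-6 = 1.752×10^6 Pa.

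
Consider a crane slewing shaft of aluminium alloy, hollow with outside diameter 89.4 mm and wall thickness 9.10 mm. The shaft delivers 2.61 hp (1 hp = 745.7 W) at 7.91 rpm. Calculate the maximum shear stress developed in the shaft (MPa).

28.0 MPa

ω = 2π·7.91/60 = 0.8283 rad/s, so T = P/ω = 2.61×745.7 / 0.8283 = 2350 N·m.
J = π(d_o⁴ − d_i⁴)/32 = π(0.0894⁴ − 0.0712⁴)/32 = 3.748×10^-6 m⁴.
τ_max = T·r/J = 2350 × 0.0447 / 3.748×10^-6 = 2.802×10^7 Pa.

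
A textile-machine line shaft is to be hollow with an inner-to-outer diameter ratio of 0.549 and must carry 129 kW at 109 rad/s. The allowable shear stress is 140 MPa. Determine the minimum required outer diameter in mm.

ω = 109 rad/s, so T = P/ω = 129×10³ / 109.0 = 1183 N·m.
For a hollow shaft with d_i/d_o = 0.549: τ_max = 16T/(π d_o³ (1−k⁴)), so d_o = [16T/(π τ_allow (1−k⁴))]^(1/3) = [16·1183/(π·1.40×10^8·0.9092)]^(1/3) = 0.03618 m.

36.2 mm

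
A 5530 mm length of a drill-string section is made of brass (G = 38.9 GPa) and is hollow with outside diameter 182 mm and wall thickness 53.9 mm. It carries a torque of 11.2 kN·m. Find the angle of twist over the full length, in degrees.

0.871°

J = π(d_o⁴ − d_i⁴)/32 = π(0.182⁴ − 0.0742⁴)/32 = 1.047×10^-4 m⁴.
θ = T·L/(G·J) = 11200 × 5.53 / (38.9×10⁹ × 1.047×10^-4) = 0.01520 rad.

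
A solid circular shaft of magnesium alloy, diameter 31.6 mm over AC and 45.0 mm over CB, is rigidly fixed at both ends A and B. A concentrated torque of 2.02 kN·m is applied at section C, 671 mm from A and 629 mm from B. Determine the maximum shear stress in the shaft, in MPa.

91.9 MPa

Compatibility: T_A·a/J_AC = T_B·b/J_CB with T_A + T_B = T₀.
J_AC = 9.79×10^-8 m⁴, J_CB = 4.03×10^-7 m⁴, so T_A = T₀·(J_AC/a)/((J_AC/a)+(J_CB/b)) = 375.0 N·m, T_B = 1645 N·m.
τ in each portion: τ_AC = 6.05×10^7 Pa, τ_CB = 9.19×10^7 Pa; maximum is in CB.
τ_max = T_CB·r/J = 1645·0.0225/4.03×10^-7 = 9.194×10^7 Pa.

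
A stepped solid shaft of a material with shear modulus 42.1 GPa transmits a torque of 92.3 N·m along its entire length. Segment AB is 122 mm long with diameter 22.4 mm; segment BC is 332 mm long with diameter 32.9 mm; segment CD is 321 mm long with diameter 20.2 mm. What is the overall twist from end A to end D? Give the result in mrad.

J_AB = π(0.0224)⁴/32 = 2.47×10^-8 m⁴; J_BC = π(0.0329)⁴/32 = 1.15×10^-7 m⁴; J_CD = π(0.0202)⁴/32 = 1.63×10^-8 m⁴.
θ = (T/G)·Σ L_i/J_i = (92.30/42.1×10⁹)·(0.122/2.47×10^-8 + 0.332/1.15×10^-7 + 0.321/1.63×10^-8) = 0.06020 rad.

60.2 mrad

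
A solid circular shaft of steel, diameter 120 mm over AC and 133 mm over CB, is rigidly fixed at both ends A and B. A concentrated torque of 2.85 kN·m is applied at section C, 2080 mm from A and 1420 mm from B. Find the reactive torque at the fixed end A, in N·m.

Compatibility: T_A·a/J_AC = T_B·b/J_CB with T_A + T_B = T₀.
J_AC = 2.04×10^-5 m⁴, J_CB = 3.07×10^-5 m⁴, so T_A = T₀·(J_AC/a)/((J_AC/a)+(J_CB/b)) = 887.8 N·m, T_B = 1962 N·m.

888 N·m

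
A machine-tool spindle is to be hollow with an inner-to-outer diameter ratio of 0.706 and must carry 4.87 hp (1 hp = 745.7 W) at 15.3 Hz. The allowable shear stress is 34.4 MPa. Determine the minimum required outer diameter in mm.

19.5 mm

ω = 2π·15.3 = 96.13 rad/s, so T = P/ω = 4.87×745.7 / 96.13 = 37.78 N·m.
For a hollow shaft with d_i/d_o = 0.706: τ_max = 16T/(π d_o³ (1−k⁴)), so d_o = [16T/(π τ_allow (1−k⁴))]^(1/3) = [16·37.78/(π·3.44×10^7·0.7516)]^(1/3) = 0.01952 m.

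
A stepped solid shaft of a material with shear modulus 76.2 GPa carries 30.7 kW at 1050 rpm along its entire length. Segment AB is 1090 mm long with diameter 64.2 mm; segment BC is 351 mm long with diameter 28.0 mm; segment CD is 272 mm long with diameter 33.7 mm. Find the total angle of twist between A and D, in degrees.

1.81°

ω = 2π·1050/60 = 110.0 rad/s, so T = P/ω = 30.7×10³ / 110.0 = 279.2 N·m.
J_AB = π(0.0642)⁴/32 = 1.67×10^-6 m⁴; J_BC = π(0.0280)⁴/32 = 6.03×10^-8 m⁴; J_CD = π(0.0337)⁴/32 = 1.27×10^-7 m⁴.
θ = (T/G)·Σ L_i/J_i = (279.2/76.2×10⁹)·(1.09/1.67×10^-6 + 0.351/6.03×10^-8 + 0.272/1.27×10^-7) = 0.03158 rad.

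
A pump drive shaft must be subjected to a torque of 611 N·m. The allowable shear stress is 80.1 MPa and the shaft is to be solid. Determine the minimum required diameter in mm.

For a solid shaft τ_max = 16T/(πd³), so d = (16T/(π τ_allow))^(1/3) = (16·611.0/(π·8.01×10^7))^(1/3) = 0.03387 m.

33.9 mm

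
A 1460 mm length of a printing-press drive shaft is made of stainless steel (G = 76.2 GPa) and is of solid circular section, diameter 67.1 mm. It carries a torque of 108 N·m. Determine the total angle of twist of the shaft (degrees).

J = πd⁴/32 = π(0.0671)⁴/32 = 1.990×10^-6 m⁴.
θ = T·L/(G·J) = 108.0 × 1.46 / (76.2×10⁹ × 1.990×10^-6) = 1.040×10^-3 rad.

0.0596°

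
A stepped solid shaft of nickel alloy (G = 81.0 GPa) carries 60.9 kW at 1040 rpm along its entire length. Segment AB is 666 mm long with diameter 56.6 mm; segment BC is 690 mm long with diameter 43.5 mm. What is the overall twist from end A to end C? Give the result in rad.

0.0181 rad

ω = 2π·1040/60 = 108.9 rad/s, so T = P/ω = 60.9×10³ / 108.9 = 559.2 N·m.
J_AB = π(0.0566)⁴/32 = 1.01×10^-6 m⁴; J_BC = π(0.0435)⁴/32 = 3.52×10^-7 m⁴.
θ = (T/G)·Σ L_i/J_i = (559.2/81.0×10⁹)·(0.666/1.01×10^-6 + 0.690/3.52×10^-7) = 0.01811 rad.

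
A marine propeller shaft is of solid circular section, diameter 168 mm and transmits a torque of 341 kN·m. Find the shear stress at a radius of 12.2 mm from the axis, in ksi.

7.72 ksi

J = πd⁴/32 = π(0.168)⁴/32 = 7.821×10^-5 m⁴.
Shear stress varies linearly with radius: τ = T·r/J = 341000 × 0.0122 / 7.821×10^-5 = 5.320×10^7 Pa.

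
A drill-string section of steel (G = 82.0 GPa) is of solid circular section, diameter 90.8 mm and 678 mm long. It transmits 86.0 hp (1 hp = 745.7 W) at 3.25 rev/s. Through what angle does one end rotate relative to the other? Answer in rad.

0.00389 rad

ω = 2π·3.25 = 20.42 rad/s, so T = P/ω = 86.0×745.7 / 20.42 = 3141 N·m.
J = πd⁴/32 = π(0.0908)⁴/32 = 6.673×10^-6 m⁴.
θ = T·L/(G·J) = 3141 × 0.678 / (82.0×10⁹ × 6.673×10^-6) = 3.891×10^-3 rad.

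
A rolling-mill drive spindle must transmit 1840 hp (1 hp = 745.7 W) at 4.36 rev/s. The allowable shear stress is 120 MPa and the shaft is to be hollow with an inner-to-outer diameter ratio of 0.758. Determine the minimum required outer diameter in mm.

ω = 2π·4.36 = 27.39 rad/s, so T = P/ω = 1840×745.7 / 27.39 = 50090 N·m.
For a hollow shaft with d_i/d_o = 0.758: τ_max = 16T/(π d_o³ (1−k⁴)), so d_o = [16T/(π τ_allow (1−k⁴))]^(1/3) = [16·50090/(π·1.20×10^8·0.6699)]^(1/3) = 0.1470 m.

147 mm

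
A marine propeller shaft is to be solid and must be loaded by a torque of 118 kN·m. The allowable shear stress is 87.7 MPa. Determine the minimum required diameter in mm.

190 mm

For a solid shaft τ_max = 16T/(πd³), so d = (16T/(π τ_allow))^(1/3) = (16·118000/(π·8.77×10^7))^(1/3) = 0.1899 m.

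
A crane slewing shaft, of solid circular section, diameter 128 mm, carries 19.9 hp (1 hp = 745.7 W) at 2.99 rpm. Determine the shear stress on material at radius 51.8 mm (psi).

13500 psi

ω = 2π·2.99/60 = 0.3131 rad/s, so T = P/ω = 19.9×745.7 / 0.3131 = 47390 N·m.
J = πd⁴/32 = π(0.128)⁴/32 = 2.635×10^-5 m⁴.
Shear stress varies linearly with radius: τ = T·r/J = 47390 × 0.0518 / 2.635×10^-5 = 9.316×10^7 Pa.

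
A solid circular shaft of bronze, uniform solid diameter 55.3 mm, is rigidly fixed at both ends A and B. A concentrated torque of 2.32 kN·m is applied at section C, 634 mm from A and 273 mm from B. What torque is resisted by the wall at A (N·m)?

698 N·m

With uniform GJ and both ends fixed, compatibility θ_AC = θ_CB gives T_A·a = T_B·b, together with T_A + T_B = T₀.
T_A = T₀·b/(a+b) = 2320·273/907.0 = 698.3 N·m; T_B = 1622 N·m.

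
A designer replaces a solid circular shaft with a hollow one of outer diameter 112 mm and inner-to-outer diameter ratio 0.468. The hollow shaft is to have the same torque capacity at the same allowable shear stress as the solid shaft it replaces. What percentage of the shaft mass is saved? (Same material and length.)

19.3 %

Equal τ_max and T ⇒ the solid shaft needs d_s³ = d_o³(1−k⁴), so d_s = 112·(1−0.468⁴)^(1/3) = 110.2 mm.
Area ratio A_h/A_s = d_o²(1−k²)/d_s² = (1−k²)/(1−k⁴)^(2/3) = 0.8070.
Mass saving = 1 − 0.8070 = 19.3 %.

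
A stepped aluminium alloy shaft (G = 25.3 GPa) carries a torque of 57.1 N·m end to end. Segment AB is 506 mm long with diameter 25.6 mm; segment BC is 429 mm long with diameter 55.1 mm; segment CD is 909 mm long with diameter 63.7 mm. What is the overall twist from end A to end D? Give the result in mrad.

29.4 mrad

J_AB = π(0.0256)⁴/32 = 4.22×10^-8 m⁴; J_BC = π(0.0551)⁴/32 = 9.05×10^-7 m⁴; J_CD = π(0.0637)⁴/32 = 1.62×10^-6 m⁴.
θ = (T/G)·Σ L_i/J_i = (57.10/25.3×10⁹)·(0.506/4.22×10^-8 + 0.429/9.05×10^-7 + 0.909/1.62×10^-6) = 0.02942 rad.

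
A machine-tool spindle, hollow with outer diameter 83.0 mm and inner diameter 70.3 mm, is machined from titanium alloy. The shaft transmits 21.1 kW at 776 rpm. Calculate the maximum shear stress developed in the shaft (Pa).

4.77e6 Pa

ω = 2π·776/60 = 81.26 rad/s, so T = P/ω = 21.1×10³ / 81.26 = 259.7 N·m.
J = π(d_o⁴ − d_i⁴)/32 = π(0.0830⁴ − 0.0703⁴)/32 = 2.261×10^-6 m⁴.
τ_max = T·r/J = 259.7 × 0.0415 / 2.261×10^-6 = 4.765×10^6 Pa.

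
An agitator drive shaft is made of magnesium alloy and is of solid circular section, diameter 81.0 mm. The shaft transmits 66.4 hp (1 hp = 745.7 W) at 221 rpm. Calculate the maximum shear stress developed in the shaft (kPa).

ω = 2π·221/60 = 23.14 rad/s, so T = P/ω = 66.4×745.7 / 23.14 = 2139 N·m.
J = πd⁴/32 = π(0.0810)⁴/32 = 4.226×10^-6 m⁴.
τ_max = T·r/J = 2139 × 0.0405 / 4.226×10^-6 = 2.050×10^7 Pa.

20500 kPa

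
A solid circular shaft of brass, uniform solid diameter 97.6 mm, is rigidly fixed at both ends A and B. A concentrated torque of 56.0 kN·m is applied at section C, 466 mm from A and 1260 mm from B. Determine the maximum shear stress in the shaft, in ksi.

With uniform GJ and both ends fixed, compatibility θ_AC = θ_CB gives T_A·a = T_B·b, together with T_A + T_B = T₀.
T_A = T₀·b/(a+b) = 56000·1260/1726 = 40880 N·m; T_B = 15120 N·m.
τ in each portion: τ_AC = 2.24×10^8 Pa, τ_CB = 8.28×10^7 Pa; maximum is in AC.
τ_max = T_AC·r/J = 40880·0.0488/8.91×10^-6 = 2.239×10^8 Pa.

32.5 ksi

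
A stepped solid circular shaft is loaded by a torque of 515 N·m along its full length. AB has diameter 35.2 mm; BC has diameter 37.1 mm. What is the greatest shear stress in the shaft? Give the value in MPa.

60.1 MPa

Under the same torque, τ_max = 16T/(πd³) is largest where d is smallest — segment AB (d = 35.2 mm).
τ_max = 16·515.0/(π·(0.0352)³) = 6.014×10^7 Pa.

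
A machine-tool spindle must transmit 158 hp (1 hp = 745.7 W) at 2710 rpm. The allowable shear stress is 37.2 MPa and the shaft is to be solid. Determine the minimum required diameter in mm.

ω = 2π·2710/60 = 283.8 rad/s, so T = P/ω = 158×745.7 / 283.8 = 415.2 N·m.
For a solid shaft τ_max = 16T/(πd³), so d = (16T/(π τ_allow))^(1/3) = (16·415.2/(π·3.72×10^7))^(1/3) = 0.03845 m.

38.4 mm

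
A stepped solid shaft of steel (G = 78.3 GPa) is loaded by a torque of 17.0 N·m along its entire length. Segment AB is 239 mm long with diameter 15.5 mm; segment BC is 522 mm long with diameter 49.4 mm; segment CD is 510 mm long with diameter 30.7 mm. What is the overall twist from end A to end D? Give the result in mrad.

10.6 mrad

J_AB = π(0.0155)⁴/32 = 5.67×10^-9 m⁴; J_BC = π(0.0494)⁴/32 = 5.85×10^-7 m⁴; J_CD = π(0.0307)⁴/32 = 8.72×10^-8 m⁴.
θ = (T/G)·Σ L_i/J_i = (17.00/78.3×10⁹)·(0.239/5.67×10^-9 + 0.522/5.85×10^-7 + 0.510/8.72×10^-8) = 0.01062 rad.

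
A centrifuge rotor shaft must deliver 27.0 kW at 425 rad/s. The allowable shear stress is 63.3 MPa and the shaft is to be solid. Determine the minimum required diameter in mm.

ω = 425 rad/s, so T = P/ω = 27.0×10³ / 425.0 = 63.53 N·m.
For a solid shaft τ_max = 16T/(πd³), so d = (16T/(π τ_allow))^(1/3) = (16·63.53/(π·6.33×10^7))^(1/3) = 0.01723 m.

17.2 mm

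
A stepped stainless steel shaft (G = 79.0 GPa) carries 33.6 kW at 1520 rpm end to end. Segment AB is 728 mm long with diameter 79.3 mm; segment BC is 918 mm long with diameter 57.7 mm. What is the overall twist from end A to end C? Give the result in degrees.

0.158°

ω = 2π·1520/60 = 159.2 rad/s, so T = P/ω = 33.6×10³ / 159.2 = 211.1 N·m.
J_AB = π(0.0793)⁴/32 = 3.88×10^-6 m⁴; J_BC = π(0.0577)⁴/32 = 1.09×10^-6 m⁴.
θ = (T/G)·Σ L_i/J_i = (211.1/79.0×10⁹)·(0.728/3.88×10^-6 + 0.918/1.09×10^-6) = 2.755×10^-3 rad.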